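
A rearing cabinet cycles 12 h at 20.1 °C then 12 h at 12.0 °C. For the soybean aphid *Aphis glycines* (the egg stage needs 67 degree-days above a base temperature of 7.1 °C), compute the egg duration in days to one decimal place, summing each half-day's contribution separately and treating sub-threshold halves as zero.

7.5 days

Day half: max(0, 20.1 − 7.1) × 0.5 = 13.0 × 0.5 = 6.50 DD.
Night half: max(0, 12.0 − 7.1) × 0.5 = 4.9 × 0.5 = 2.45 DD.
Per 24 h: 8.95 DD/day.
Duration = 67 / 8.95 = 7.486 ≈ 7.5 days.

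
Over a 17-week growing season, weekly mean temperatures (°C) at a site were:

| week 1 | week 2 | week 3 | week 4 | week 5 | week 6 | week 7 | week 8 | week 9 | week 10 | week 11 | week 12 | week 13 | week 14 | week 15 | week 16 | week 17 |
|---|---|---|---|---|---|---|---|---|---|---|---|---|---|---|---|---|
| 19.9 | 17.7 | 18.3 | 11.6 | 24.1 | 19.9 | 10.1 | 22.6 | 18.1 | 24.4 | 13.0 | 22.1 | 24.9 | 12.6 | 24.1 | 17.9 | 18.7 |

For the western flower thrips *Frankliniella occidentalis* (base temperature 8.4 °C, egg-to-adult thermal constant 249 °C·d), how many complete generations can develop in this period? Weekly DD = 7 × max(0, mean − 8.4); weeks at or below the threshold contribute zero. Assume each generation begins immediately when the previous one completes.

4 generations

Weekly DD (7 × max(0, T̄ − 8.4)): 80.5, 65.1, 69.3, 22.4, 109.9, 80.5, 11.9, 99.4, 67.9, 112.0, 32.2, 95.9, 115.5, 29.4, 109.9, 66.5, 72.1.
Season total = 1240.4 DD.
Complete generations = ⌊1240.4 / 249⌋ = 4.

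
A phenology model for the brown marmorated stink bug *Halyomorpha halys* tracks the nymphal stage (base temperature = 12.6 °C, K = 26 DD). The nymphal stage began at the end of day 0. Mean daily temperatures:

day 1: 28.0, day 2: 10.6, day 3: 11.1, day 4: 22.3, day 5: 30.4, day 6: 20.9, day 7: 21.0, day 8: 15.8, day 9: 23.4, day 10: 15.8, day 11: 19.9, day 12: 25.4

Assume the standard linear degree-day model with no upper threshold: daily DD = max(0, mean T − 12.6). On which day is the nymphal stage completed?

day 5

Daily DD above 12.6 °C: 15.4, 0.0, 0.0, 9.7, 17.8, 8.3, 8.4, 3.2, 10.8, 3.2, 7.3, 12.8.
Cumulative: 15.4, 15.4, 15.4, 25.1, 42.9, 51.2, 59.6, 62.8, 73.6, 76.8, 84.1, 96.9.
The total first reaches 26 DD on day 5.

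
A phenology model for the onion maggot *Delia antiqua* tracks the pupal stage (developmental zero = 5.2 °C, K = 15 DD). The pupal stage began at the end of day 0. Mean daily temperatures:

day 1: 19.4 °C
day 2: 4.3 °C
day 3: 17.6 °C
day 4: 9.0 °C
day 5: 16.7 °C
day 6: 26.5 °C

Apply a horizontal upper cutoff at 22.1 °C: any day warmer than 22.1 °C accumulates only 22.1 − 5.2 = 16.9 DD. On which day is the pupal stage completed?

Daily DD above 5.2 °C (capped at 16.9): 14.2, 0.0, 12.4, 3.8, 11.5, 16.9.
Cumulative: 14.2, 14.2, 26.6, 30.4, 41.9, 58.8.
The total first reaches 15 DD on day 3.

day 3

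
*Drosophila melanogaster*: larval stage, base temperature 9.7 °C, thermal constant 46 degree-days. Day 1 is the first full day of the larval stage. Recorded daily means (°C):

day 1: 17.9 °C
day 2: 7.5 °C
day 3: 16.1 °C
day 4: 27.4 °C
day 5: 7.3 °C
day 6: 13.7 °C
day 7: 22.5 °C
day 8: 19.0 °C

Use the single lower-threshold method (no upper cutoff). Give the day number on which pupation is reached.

Daily DD above 9.7 °C: 8.2, 0.0, 6.4, 17.7, 0.0, 4.0, 12.8, 9.3.
Cumulative: 8.2, 8.2, 14.6, 32.3, 32.3, 36.3, 49.1, 58.4.
The total first reaches 46 DD on day 7.

day 7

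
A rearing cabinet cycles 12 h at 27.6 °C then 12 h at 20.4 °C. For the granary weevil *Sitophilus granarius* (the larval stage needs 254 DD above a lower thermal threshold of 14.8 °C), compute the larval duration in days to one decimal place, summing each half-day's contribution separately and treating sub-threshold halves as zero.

27.6 days

Day half: max(0, 27.6 − 14.8) × 0.5 = 12.8 × 0.5 = 6.40 DD.
Night half: max(0, 20.4 − 14.8) × 0.5 = 5.6 × 0.5 = 2.80 DD.
Per 24 h: 9.20 DD/day.
Duration = 254 / 9.20 = 27.609 ≈ 27.6 days.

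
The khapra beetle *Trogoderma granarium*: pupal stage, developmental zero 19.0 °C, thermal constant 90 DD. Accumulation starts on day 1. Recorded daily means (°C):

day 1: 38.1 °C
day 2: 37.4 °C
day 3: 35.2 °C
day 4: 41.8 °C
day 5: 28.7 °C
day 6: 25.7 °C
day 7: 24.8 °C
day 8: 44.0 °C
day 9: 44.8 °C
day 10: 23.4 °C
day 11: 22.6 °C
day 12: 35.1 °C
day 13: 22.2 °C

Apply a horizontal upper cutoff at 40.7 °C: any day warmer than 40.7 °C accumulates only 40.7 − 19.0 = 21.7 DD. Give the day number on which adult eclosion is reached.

day 6

Daily DD above 19.0 °C (capped at 21.7): 19.1, 18.4, 16.2, 21.7, 9.7, 6.7, 5.8, 21.7, 21.7, 4.4, 3.6, 16.1, 3.2.
Cumulative: 19.1, 37.5, 53.7, 75.4, 85.1, 91.8, 97.6, 119.3, 141.0, 145.4, 149.0, 165.1, 168.3.
The total first reaches 90 DD on day 6.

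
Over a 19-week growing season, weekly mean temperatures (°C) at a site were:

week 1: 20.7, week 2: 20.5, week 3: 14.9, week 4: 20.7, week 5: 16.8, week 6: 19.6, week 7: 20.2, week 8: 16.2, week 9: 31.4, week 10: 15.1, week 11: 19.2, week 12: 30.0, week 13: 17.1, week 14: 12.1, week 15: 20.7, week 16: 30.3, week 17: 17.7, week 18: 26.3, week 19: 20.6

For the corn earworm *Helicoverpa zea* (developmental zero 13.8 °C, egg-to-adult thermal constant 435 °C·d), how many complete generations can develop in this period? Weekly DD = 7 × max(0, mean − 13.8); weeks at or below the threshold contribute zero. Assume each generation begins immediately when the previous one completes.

2 generations

Weekly DD (7 × max(0, T̄ − 13.8)): 48.3, 46.9, 7.7, 48.3, 21.0, 40.6, 44.8, 16.8, 123.2, 9.1, 37.8, 113.4, 23.1, 0.0, 48.3, 115.5, 27.3, 87.5, 47.6.
Season total = 907.2 DD.
Complete generations = ⌊907.2 / 435⌋ = 2.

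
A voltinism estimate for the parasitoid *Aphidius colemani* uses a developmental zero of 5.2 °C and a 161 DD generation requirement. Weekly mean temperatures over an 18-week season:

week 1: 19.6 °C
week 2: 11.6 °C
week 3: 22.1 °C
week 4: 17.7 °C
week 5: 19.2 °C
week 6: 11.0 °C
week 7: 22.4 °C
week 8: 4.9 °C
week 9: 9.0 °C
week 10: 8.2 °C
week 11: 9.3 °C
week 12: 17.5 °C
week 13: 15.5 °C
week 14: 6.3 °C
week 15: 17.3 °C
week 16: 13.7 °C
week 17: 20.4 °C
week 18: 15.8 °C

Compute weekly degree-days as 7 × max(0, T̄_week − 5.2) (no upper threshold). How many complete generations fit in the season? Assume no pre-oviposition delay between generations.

7 generations

Weekly DD (7 × max(0, T̄ − 5.2)): 100.8, 44.8, 118.3, 87.5, 98.0, 40.6, 120.4, 0.0, 26.6, 21.0, 28.7, 86.1, 72.1, 7.7, 84.7, 59.5, 106.4, 74.2.
Season total = 1177.4 DD.
Complete generations = ⌊1177.4 / 161⌋ = 7.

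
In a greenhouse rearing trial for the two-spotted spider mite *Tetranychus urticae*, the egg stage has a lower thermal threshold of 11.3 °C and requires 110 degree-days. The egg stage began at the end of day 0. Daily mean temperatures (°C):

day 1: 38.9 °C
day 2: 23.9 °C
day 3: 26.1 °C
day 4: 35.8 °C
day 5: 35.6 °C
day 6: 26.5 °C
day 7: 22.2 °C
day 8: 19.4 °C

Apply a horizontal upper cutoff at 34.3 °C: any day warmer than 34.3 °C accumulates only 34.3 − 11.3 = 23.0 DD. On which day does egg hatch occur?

Daily DD above 11.3 °C (capped at 23.0): 23.0, 12.6, 14.8, 23.0, 23.0, 15.2, 10.9, 8.1.
Cumulative: 23.0, 35.6, 50.4, 73.4, 96.4, 111.6, 122.5, 130.6.
The total first reaches 110 DD on day 6.

day 6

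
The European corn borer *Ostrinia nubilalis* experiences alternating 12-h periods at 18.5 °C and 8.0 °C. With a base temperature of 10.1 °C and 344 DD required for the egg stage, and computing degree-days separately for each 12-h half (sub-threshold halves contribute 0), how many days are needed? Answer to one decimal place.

Day half: max(0, 18.5 − 10.1) × 0.5 = 8.4 × 0.5 = 4.20 DD.
Night half: max(0, 8.0 − 10.1) × 0.5 = 0.0 × 0.5 = 0.00 DD.
Per 24 h: 4.20 DD/day.
Duration = 344 / 4.20 = 81.905 ≈ 81.9 days.

81.9 days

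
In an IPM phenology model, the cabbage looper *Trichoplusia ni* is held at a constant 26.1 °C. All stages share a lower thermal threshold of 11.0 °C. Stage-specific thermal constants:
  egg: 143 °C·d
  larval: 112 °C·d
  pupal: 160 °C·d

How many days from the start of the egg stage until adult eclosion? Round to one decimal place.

Daily accumulation at 26.1 °C = 26.1 − 11.0 = 15.1 DD/day.
Total K = 143 + 112 + 160 = 415 DD.
Total duration = 415 / 15.1 = 27.483 ≈ 27.5 days.

27.5 days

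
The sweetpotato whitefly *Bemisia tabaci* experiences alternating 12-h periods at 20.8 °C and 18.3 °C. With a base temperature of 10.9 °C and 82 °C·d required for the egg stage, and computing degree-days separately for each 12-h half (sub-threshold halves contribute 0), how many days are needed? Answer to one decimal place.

9.5 days

Day half: max(0, 20.8 − 10.9) × 0.5 = 9.9 × 0.5 = 4.95 DD.
Night half: max(0, 18.3 − 10.9) × 0.5 = 7.4 × 0.5 = 3.70 DD.
Per 24 h: 8.65 DD/day.
Duration = 82 / 8.65 = 9.480 ≈ 9.5 days.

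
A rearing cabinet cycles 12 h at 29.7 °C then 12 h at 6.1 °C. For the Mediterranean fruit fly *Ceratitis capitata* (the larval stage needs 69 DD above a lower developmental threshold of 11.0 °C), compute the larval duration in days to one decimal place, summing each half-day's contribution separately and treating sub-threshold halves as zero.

Day half: max(0, 29.7 − 11.0) × 0.5 = 18.7 × 0.5 = 9.35 DD.
Night half: max(0, 6.1 − 11.0) × 0.5 = 0.0 × 0.5 = 0.00 DD.
Per 24 h: 9.35 DD/day.
Duration = 69 / 9.35 = 7.380 ≈ 7.4 days.

7.4 days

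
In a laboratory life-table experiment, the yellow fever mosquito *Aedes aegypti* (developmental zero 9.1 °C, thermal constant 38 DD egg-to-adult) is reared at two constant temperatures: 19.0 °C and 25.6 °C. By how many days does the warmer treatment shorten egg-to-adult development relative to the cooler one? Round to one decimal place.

1.5 days

At 19.0 °C: 38 / (19.0 − 9.1) = 38 / 9.9 = 3.838 d.
At 25.6 °C: 38 / (25.6 − 9.1) = 38 / 16.5 = 2.303 d.
Difference = |3.838 − 2.303| = 1.535 ≈ 1.5 days.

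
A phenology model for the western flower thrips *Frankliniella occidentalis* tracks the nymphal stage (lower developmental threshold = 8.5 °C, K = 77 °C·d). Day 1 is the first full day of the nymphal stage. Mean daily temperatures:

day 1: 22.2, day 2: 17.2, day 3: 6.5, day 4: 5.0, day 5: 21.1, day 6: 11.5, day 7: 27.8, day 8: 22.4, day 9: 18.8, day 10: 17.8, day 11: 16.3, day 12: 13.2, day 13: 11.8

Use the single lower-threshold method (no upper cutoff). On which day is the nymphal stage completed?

Daily DD above 8.5 °C: 13.7, 8.7, 0.0, 0.0, 12.6, 3.0, 19.3, 13.9, 10.3, 9.3, 7.8, 4.7, 3.3.
Cumulative: 13.7, 22.4, 22.4, 22.4, 35.0, 38.0, 57.3, 71.2, 81.5, 90.8, 98.6, 103.3, 106.6.
The total first reaches 77 DD on day 9.

day 9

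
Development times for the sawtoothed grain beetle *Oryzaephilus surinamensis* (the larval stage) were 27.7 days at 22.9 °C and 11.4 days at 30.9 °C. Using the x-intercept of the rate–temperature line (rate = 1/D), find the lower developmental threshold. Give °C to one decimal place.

17.3 °C

Under the model K = D·(T − T_b), so D₁·(T₁ − T_b) = D₂·(T₂ − T_b).
27.7·(22.9 − T_b) = 11.4·(30.9 − T_b)
T_b = (27.7·22.9 − 11.4·30.9) / (27.7 − 11.4) = 282.07 / 16.3 = 17.305 °C ≈ 17.3 °C.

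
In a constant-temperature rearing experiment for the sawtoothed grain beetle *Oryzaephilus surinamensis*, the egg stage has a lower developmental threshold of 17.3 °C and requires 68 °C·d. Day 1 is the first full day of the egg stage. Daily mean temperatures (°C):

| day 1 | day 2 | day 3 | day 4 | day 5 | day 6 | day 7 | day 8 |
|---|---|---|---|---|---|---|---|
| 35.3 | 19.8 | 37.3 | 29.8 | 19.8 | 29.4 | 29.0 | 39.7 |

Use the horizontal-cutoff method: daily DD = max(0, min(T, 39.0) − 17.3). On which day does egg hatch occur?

day 7

Daily DD above 17.3 °C (capped at 21.7): 18.0, 2.5, 20.0, 12.5, 2.5, 12.1, 11.7, 21.7.
Cumulative: 18.0, 20.5, 40.5, 53.0, 55.5, 67.6, 79.3, 101.0.
The total first reaches 68 DD on day 7.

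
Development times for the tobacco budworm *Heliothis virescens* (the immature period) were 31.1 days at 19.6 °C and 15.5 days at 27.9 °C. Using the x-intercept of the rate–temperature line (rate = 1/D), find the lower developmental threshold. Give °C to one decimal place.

Under the model K = D·(T − T_b), so D₁·(T₁ − T_b) = D₂·(T₂ − T_b).
31.1·(19.6 − T_b) = 15.5·(27.9 − T_b)
T_b = (31.1·19.6 − 15.5·27.9) / (31.1 − 15.5) = 177.11 / 15.6 = 11.353 °C ≈ 11.4 °C.

11.4 °C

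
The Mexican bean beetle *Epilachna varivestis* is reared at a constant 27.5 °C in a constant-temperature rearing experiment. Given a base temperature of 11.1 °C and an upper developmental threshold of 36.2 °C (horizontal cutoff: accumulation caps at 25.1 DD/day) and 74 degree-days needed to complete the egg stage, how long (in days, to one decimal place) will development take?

Daily accumulation = 27.5 − 11.1 = 16.4 DD/day.
Duration = 74 / 16.4 = 4.512 ≈ 4.5 days.

4.5 days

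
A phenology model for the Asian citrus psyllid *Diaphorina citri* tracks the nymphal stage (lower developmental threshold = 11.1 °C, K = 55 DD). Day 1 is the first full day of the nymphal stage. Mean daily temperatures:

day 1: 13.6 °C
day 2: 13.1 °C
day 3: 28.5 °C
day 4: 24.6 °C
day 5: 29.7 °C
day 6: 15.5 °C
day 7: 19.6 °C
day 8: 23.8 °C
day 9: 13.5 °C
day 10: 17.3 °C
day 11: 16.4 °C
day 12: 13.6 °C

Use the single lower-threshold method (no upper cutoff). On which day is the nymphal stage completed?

day 6

Daily DD above 11.1 °C: 2.5, 2.0, 17.4, 13.5, 18.6, 4.4, 8.5, 12.7, 2.4, 6.2, 5.3, 2.5.
Cumulative: 2.5, 4.5, 21.9, 35.4, 54.0, 58.4, 66.9, 79.6, 82.0, 88.2, 93.5, 96.0.
The total first reaches 55 DD on day 6.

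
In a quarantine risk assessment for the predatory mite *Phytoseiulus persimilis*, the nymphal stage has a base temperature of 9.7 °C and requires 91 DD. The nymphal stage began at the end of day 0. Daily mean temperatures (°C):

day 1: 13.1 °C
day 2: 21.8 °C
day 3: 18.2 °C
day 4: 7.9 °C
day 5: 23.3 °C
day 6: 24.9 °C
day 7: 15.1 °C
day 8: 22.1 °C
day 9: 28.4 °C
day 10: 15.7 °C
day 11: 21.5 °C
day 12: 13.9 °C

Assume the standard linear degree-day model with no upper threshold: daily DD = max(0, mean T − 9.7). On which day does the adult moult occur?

Daily DD above 9.7 °C: 3.4, 12.1, 8.5, 0.0, 13.6, 15.2, 5.4, 12.4, 18.7, 6.0, 11.8, 4.2.
Cumulative: 3.4, 15.5, 24.0, 24.0, 37.6, 52.8, 58.2, 70.6, 89.3, 95.3, 107.1, 111.3.
The total first reaches 91 DD on day 10.

day 10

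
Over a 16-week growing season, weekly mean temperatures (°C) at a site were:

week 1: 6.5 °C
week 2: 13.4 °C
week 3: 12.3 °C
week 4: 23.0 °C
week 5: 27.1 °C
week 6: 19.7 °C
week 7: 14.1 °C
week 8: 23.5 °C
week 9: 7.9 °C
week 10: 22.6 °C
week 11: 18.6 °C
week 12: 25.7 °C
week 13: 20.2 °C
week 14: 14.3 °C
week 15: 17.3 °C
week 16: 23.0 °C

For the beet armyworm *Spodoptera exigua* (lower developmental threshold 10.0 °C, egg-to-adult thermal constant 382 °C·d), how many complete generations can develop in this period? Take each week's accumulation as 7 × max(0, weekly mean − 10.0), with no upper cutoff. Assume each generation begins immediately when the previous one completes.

2 generations

Weekly DD (7 × max(0, T̄ − 10.0)): 0.0, 23.8, 16.1, 91.0, 119.7, 67.9, 28.7, 94.5, 0.0, 88.2, 60.2, 109.9, 71.4, 30.1, 51.1, 91.0.
Season total = 943.6 DD.
Complete generations = ⌊943.6 / 382⌋ = 2.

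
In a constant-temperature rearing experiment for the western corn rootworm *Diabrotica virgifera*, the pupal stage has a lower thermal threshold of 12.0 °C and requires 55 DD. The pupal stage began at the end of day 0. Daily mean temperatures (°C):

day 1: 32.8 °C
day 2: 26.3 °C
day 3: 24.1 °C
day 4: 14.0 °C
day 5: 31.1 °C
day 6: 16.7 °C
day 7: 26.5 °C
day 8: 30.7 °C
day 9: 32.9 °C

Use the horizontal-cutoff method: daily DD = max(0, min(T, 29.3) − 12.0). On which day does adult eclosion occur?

Daily DD above 12.0 °C (capped at 17.3): 17.3, 14.3, 12.1, 2.0, 17.3, 4.7, 14.5, 17.3, 17.3.
Cumulative: 17.3, 31.6, 43.7, 45.7, 63.0, 67.7, 82.2, 99.5, 116.8.
The total first reaches 55 DD on day 5.

day 5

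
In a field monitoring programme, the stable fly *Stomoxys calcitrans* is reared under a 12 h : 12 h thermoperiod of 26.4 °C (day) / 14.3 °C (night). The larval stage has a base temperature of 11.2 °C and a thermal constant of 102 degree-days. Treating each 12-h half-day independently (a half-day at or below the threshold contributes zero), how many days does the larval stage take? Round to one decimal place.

11.1 days

Day half: max(0, 26.4 − 11.2) × 0.5 = 15.2 × 0.5 = 7.60 DD.
Night half: max(0, 14.3 − 11.2) × 0.5 = 3.1 × 0.5 = 1.55 DD.
Per 24 h: 9.15 DD/day.
Duration = 102 / 9.15 = 11.148 ≈ 11.1 days.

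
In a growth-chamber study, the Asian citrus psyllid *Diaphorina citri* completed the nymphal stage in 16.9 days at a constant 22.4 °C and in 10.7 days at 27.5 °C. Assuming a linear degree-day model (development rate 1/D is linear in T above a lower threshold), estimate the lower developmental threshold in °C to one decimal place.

Under the model K = D·(T − T_b), so D₁·(T₁ − T_b) = D₂·(T₂ − T_b).
16.9·(22.4 − T_b) = 10.7·(27.5 − T_b)
T_b = (16.9·22.4 − 10.7·27.5) / (16.9 − 10.7) = 84.31 / 6.2 = 13.598 °C ≈ 13.6 °C.

13.6 °C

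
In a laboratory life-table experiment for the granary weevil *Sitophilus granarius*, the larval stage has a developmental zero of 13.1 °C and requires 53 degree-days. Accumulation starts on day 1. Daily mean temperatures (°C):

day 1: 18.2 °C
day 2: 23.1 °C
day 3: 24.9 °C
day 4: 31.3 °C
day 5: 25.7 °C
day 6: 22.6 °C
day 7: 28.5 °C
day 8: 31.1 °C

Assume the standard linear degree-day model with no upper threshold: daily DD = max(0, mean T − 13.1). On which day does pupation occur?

Daily DD above 13.1 °C: 5.1, 10.0, 11.8, 18.2, 12.6, 9.5, 15.4, 18.0.
Cumulative: 5.1, 15.1, 26.9, 45.1, 57.7, 67.2, 82.6, 100.6.
The total first reaches 53 DD on day 5.

day 5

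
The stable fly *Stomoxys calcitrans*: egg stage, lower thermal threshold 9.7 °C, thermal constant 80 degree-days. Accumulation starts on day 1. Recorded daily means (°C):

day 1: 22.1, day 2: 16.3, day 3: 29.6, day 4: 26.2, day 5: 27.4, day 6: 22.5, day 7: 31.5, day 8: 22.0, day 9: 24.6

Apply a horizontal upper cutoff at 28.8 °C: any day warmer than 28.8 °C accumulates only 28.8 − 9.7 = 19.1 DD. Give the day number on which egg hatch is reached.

Daily DD above 9.7 °C (capped at 19.1): 12.4, 6.6, 19.1, 16.5, 17.7, 12.8, 19.1, 12.3, 14.9.
Cumulative: 12.4, 19.0, 38.1, 54.6, 72.3, 85.1, 104.2, 116.5, 131.4.
The total first reaches 80 DD on day 6.

day 6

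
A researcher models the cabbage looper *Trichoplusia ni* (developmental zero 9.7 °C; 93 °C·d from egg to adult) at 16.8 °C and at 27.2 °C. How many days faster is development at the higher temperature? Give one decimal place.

At 16.8 °C: 93 / (16.8 − 9.7) = 93 / 7.1 = 13.099 d.
At 27.2 °C: 93 / (27.2 − 9.7) = 93 / 17.5 = 5.314 d.
Difference = |13.099 − 5.314| = 7.784 ≈ 7.8 days.

7.8 days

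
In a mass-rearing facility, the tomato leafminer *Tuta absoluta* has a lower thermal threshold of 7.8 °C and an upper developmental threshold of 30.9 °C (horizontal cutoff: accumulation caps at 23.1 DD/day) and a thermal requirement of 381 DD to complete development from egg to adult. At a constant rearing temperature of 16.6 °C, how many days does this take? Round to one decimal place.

Daily accumulation = 16.6 − 7.8 = 8.8 DD/day.
Duration = 381 / 8.8 = 43.295 ≈ 43.3 days.

43.3 days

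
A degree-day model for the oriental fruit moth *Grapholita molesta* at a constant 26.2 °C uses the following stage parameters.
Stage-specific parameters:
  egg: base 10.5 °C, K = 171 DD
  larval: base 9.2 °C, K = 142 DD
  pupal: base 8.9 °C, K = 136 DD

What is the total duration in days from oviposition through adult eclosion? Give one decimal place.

egg: 171 / (26.2 − 10.5) = 171 / 15.7 = 10.892 d.
larval: 142 / (26.2 − 9.2) = 142 / 17.0 = 8.353 d.
pupal: 136 / (26.2 − 8.9) = 136 / 17.3 = 7.861 d.
Sum = 27.106 ≈ 27.1 days.

27.1 days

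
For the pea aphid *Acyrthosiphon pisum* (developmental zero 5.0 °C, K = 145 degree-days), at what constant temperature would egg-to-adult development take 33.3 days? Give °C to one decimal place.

Required daily accumulation = 145 / 33.3 = 4.354 DD/day.
T = T_base + 4.354 = 5.0 + 4.354 = 9.354 ≈ 9.4 °C.

9.4 °C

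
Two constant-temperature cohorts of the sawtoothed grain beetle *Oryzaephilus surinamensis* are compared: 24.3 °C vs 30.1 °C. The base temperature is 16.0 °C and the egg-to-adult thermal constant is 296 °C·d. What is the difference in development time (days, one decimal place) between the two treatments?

At 24.3 °C: 296 / (24.3 − 16.0) = 296 / 8.3 = 35.663 d.
At 30.1 °C: 296 / (30.1 − 16.0) = 296 / 14.1 = 20.993 d.
Difference = |35.663 − 20.993| = 14.670 ≈ 14.7 days.

14.7 days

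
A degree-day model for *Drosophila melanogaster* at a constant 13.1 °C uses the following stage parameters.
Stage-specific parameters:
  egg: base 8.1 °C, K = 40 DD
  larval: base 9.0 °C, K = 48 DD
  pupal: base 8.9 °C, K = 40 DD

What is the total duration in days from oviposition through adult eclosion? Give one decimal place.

egg: 40 / (13.1 − 8.1) = 40 / 5.0 = 8.000 d.
larval: 48 / (13.1 − 9.0) = 48 / 4.1 = 11.707 d.
pupal: 40 / (13.1 − 8.9) = 40 / 4.2 = 9.524 d.
Sum = 29.231 ≈ 29.2 days.

29.2 days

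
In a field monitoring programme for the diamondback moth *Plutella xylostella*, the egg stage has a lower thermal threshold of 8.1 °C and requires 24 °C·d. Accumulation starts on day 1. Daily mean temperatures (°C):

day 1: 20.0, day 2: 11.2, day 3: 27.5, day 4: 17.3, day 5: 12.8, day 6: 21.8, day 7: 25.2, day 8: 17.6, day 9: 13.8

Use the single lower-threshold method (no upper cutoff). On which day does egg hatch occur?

Daily DD above 8.1 °C: 11.9, 3.1, 19.4, 9.2, 4.7, 13.7, 17.1, 9.5, 5.7.
Cumulative: 11.9, 15.0, 34.4, 43.6, 48.3, 62.0, 79.1, 88.6, 94.3.
The total first reaches 24 DD on day 3.

day 3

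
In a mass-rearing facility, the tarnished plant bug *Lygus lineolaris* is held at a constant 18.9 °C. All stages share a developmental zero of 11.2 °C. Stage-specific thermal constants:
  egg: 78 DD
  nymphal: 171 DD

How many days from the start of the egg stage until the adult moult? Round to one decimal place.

32.3 days

Daily accumulation at 18.9 °C = 18.9 − 11.2 = 7.7 DD/day.
Total K = 78 + 171 = 249 DD.
Total duration = 249 / 7.7 = 32.338 ≈ 32.3 days.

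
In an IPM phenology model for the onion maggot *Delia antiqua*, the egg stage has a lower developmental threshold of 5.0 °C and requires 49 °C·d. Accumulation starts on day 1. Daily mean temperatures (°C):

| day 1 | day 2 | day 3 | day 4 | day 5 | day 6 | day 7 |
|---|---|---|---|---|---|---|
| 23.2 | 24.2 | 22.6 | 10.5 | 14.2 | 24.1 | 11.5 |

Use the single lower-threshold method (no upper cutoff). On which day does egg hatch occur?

Daily DD above 5.0 °C: 18.2, 19.2, 17.6, 5.5, 9.2, 19.1, 6.5.
Cumulative: 18.2, 37.4, 55.0, 60.5, 69.7, 88.8, 95.3.
The total first reaches 49 DD on day 3.

day 3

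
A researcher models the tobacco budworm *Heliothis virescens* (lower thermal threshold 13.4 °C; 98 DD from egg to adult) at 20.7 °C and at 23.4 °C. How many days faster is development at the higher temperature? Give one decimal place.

3.6 days

At 20.7 °C: 98 / (20.7 − 13.4) = 98 / 7.3 = 13.425 d.
At 23.4 °C: 98 / (23.4 − 13.4) = 98 / 10.0 = 9.800 d.
Difference = |13.425 − 9.800| = 3.625 ≈ 3.6 days.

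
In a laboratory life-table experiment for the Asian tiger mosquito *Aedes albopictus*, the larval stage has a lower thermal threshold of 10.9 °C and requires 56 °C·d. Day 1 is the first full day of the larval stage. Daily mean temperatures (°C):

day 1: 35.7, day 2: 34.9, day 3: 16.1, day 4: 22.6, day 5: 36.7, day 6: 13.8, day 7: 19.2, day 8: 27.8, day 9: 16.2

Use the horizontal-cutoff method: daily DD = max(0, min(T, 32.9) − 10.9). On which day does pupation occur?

Daily DD above 10.9 °C (capped at 22.0): 22.0, 22.0, 5.2, 11.7, 22.0, 2.9, 8.3, 16.9, 5.3.
Cumulative: 22.0, 44.0, 49.2, 60.9, 82.9, 85.8, 94.1, 111.0, 116.3.
The total first reaches 56 DD on day 4.

day 4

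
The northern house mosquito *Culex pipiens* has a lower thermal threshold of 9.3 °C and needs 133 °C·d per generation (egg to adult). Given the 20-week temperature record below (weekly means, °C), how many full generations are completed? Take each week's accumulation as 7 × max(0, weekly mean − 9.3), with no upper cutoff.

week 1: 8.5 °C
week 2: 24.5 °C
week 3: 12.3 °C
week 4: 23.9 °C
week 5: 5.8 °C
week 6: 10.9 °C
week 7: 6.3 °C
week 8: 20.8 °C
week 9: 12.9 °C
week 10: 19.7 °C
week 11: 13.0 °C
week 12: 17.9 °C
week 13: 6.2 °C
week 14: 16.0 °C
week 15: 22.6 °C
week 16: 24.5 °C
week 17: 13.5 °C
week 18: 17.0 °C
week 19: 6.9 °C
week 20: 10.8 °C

Weekly DD (7 × max(0, T̄ − 9.3)): 0.0, 106.4, 21.0, 102.2, 0.0, 11.2, 0.0, 80.5, 25.2, 72.8, 25.9, 60.2, 0.0, 46.9, 93.1, 106.4, 29.4, 53.9, 0.0, 10.5.
Season total = 845.6 DD.
Complete generations = ⌊845.6 / 133⌋ = 6.

6 generations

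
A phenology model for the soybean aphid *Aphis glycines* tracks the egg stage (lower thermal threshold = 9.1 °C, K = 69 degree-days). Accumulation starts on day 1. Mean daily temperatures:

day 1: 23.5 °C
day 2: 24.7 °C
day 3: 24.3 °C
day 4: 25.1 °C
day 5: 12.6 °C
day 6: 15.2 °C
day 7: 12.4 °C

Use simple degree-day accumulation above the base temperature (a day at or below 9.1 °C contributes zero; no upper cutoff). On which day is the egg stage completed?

day 6

Daily DD above 9.1 °C: 14.4, 15.6, 15.2, 16.0, 3.5, 6.1, 3.3.
Cumulative: 14.4, 30.0, 45.2, 61.2, 64.7, 70.8, 74.1.
The total first reaches 69 DD on day 6.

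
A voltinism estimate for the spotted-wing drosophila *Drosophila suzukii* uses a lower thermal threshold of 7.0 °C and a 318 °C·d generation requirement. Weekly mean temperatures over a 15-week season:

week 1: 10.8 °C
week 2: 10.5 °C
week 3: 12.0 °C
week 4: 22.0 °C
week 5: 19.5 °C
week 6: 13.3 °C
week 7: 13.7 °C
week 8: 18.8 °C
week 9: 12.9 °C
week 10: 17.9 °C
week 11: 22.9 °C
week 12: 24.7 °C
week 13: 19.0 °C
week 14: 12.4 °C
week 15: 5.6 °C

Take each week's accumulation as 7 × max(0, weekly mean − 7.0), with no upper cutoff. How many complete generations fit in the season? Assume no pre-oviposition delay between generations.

Weekly DD (7 × max(0, T̄ − 7.0)): 26.6, 24.5, 35.0, 105.0, 87.5, 44.1, 46.9, 82.6, 41.3, 76.3, 111.3, 123.9, 84.0, 37.8, 0.0.
Season total = 926.8 DD.
Complete generations = ⌊926.8 / 318⌋ = 2.

2 generations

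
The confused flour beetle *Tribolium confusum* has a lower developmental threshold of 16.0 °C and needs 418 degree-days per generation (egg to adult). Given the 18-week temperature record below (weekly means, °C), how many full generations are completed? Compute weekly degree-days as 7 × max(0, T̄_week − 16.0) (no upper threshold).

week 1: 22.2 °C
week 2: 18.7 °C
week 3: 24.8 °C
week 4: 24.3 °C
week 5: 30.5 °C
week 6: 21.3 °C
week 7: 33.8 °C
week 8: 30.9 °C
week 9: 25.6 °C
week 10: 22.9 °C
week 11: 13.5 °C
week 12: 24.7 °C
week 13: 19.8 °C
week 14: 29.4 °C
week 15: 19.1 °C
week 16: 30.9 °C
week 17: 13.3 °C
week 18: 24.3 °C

Weekly DD (7 × max(0, T̄ − 16.0)): 43.4, 18.9, 61.6, 58.1, 101.5, 37.1, 124.6, 104.3, 67.2, 48.3, 0.0, 60.9, 26.6, 93.8, 21.7, 104.3, 0.0, 58.1.
Season total = 1030.4 DD.
Complete generations = ⌊1030.4 / 418⌋ = 2.

2 generations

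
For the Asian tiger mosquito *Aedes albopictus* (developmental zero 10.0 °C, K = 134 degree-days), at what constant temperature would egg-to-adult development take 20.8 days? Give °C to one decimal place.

Required daily accumulation = 134 / 20.8 = 6.442 DD/day.
T = T_base + 6.442 = 10.0 + 6.442 = 16.442 ≈ 16.4 °C.

16.4 °C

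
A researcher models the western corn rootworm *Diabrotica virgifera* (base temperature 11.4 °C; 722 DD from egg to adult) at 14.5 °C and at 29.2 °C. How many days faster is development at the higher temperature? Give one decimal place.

At 14.5 °C: 722 / (14.5 − 11.4) = 722 / 3.1 = 232.903 d.
At 29.2 °C: 722 / (29.2 − 11.4) = 722 / 17.8 = 40.562 d.
Difference = |232.903 − 40.562| = 192.341 ≈ 192.3 days.

192.3 days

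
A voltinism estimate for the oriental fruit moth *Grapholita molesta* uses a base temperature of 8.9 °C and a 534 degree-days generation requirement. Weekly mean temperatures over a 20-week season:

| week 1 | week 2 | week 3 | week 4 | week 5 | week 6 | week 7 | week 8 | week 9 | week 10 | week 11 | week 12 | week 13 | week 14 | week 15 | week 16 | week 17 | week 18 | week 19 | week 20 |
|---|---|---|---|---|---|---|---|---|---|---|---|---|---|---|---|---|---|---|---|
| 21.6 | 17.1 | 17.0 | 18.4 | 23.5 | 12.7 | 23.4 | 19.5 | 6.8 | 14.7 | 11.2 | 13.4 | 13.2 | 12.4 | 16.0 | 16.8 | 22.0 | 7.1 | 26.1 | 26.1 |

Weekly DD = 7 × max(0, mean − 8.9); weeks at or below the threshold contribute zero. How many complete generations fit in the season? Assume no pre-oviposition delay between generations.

2 generations

Weekly DD (7 × max(0, T̄ − 8.9)): 88.9, 57.4, 56.7, 66.5, 102.2, 26.6, 101.5, 74.2, 0.0, 40.6, 16.1, 31.5, 30.1, 24.5, 49.7, 55.3, 91.7, 0.0, 120.4, 120.4.
Season total = 1154.3 DD.
Complete generations = ⌊1154.3 / 534⌋ = 2.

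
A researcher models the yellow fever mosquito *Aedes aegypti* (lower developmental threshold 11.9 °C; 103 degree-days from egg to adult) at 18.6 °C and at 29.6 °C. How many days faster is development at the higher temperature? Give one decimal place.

9.6 days

At 18.6 °C: 103 / (18.6 − 11.9) = 103 / 6.7 = 15.373 d.
At 29.6 °C: 103 / (29.6 − 11.9) = 103 / 17.7 = 5.819 d.
Difference = |15.373 − 5.819| = 9.554 ≈ 9.6 days.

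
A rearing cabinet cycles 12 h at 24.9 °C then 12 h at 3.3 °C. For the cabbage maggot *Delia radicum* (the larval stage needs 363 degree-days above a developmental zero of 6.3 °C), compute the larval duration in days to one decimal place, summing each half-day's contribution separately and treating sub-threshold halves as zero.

Day half: max(0, 24.9 − 6.3) × 0.5 = 18.6 × 0.5 = 9.30 DD.
Night half: max(0, 3.3 − 6.3) × 0.5 = 0.0 × 0.5 = 0.00 DD.
Per 24 h: 9.30 DD/day.
Duration = 363 / 9.30 = 39.032 ≈ 39.0 days.

39.0 days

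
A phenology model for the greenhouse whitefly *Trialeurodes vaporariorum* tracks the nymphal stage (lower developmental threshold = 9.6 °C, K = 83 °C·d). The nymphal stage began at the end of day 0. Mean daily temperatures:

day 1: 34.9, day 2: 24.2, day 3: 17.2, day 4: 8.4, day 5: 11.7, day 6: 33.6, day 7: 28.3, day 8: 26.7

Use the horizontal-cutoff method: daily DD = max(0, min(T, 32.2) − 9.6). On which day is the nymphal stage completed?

Daily DD above 9.6 °C (capped at 22.6): 22.6, 14.6, 7.6, 0.0, 2.1, 22.6, 18.7, 17.1.
Cumulative: 22.6, 37.2, 44.8, 44.8, 46.9, 69.5, 88.2, 105.3.
The total first reaches 83 DD on day 7.

day 7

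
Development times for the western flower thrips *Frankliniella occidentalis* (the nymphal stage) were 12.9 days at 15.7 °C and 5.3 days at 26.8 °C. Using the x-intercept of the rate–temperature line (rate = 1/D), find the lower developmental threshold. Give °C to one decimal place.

8.0 °C

Equal thermal constants: D₁(T₁ − T_b) = D₂(T₂ − T_b).
12.9·(15.7 − T_b) = 5.3·(26.8 − T_b)
T_b = (12.9·15.7 − 5.3·26.8) / (12.9 − 5.3) = 60.49 / 7.6 = 7.959 °C ≈ 8.0 °C.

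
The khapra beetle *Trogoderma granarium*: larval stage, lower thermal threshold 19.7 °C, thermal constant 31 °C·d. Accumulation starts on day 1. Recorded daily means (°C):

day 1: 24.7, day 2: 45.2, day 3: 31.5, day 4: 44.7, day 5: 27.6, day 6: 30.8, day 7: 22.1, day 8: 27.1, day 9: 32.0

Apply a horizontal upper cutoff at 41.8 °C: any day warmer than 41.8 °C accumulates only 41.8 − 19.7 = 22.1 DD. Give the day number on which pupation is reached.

Daily DD above 19.7 °C (capped at 22.1): 5.0, 22.1, 11.8, 22.1, 7.9, 11.1, 2.4, 7.4, 12.3.
Cumulative: 5.0, 27.1, 38.9, 61.0, 68.9, 80.0, 82.4, 89.8, 102.1.
The total first reaches 31 DD on day 3.

day 3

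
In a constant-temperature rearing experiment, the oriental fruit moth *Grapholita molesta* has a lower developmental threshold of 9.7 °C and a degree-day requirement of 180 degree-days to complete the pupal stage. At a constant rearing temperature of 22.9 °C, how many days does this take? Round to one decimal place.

Daily accumulation = 22.9 − 9.7 = 13.2 DD/day.
Duration = 180 / 13.2 = 13.636 ≈ 13.6 days.

13.6 days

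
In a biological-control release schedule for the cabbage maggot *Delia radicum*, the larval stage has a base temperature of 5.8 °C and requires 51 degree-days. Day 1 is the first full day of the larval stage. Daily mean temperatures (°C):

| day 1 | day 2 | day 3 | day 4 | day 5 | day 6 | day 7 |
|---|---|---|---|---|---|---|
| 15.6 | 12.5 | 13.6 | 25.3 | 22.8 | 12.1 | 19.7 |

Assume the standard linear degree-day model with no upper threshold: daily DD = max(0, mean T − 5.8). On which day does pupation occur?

Daily DD above 5.8 °C: 9.8, 6.7, 7.8, 19.5, 17.0, 6.3, 13.9.
Cumulative: 9.8, 16.5, 24.3, 43.8, 60.8, 67.1, 81.0.
The total first reaches 51 DD on day 5.

day 5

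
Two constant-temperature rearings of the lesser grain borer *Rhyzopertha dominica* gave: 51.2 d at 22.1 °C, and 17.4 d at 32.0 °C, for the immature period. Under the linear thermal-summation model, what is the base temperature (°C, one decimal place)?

17.0 °C

Equal thermal constants: D₁(T₁ − T_b) = D₂(T₂ − T_b).
51.2·(22.1 − T_b) = 17.4·(32.0 − T_b)
T_b = (51.2·22.1 − 17.4·32.0) / (51.2 − 17.4) = 574.72 / 33.8 = 17.004 °C ≈ 17.0 °C.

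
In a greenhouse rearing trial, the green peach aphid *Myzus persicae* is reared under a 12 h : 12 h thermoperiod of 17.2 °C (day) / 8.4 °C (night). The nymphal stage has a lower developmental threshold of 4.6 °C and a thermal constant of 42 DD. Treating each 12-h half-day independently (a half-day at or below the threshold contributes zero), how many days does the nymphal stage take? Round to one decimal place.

5.1 days

Day half: max(0, 17.2 − 4.6) × 0.5 = 12.6 × 0.5 = 6.30 DD.
Night half: max(0, 8.4 − 4.6) × 0.5 = 3.8 × 0.5 = 1.90 DD.
Per 24 h: 8.20 DD/day.
Duration = 42 / 8.20 = 5.122 ≈ 5.1 days.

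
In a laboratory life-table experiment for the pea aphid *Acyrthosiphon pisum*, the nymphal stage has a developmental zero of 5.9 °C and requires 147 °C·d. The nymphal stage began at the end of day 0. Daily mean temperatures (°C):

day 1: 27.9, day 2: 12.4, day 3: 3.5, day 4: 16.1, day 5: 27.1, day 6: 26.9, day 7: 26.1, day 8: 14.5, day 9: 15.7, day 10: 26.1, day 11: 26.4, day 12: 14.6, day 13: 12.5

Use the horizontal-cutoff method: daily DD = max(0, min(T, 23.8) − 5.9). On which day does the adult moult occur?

day 12

Daily DD above 5.9 °C (capped at 17.9): 17.9, 6.5, 0.0, 10.2, 17.9, 17.9, 17.9, 8.6, 9.8, 17.9, 17.9, 8.7, 6.6.
Cumulative: 17.9, 24.4, 24.4, 34.6, 52.5, 70.4, 88.3, 96.9, 106.7, 124.6, 142.5, 151.2, 157.8.
The total first reaches 147 DD on day 12.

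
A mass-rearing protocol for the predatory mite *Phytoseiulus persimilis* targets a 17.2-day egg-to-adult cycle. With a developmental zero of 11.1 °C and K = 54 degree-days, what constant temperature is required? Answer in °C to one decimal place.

14.2 °C

Required daily accumulation = 54 / 17.2 = 3.140 DD/day.
T = T_base + 3.140 = 11.1 + 3.140 = 14.240 ≈ 14.2 °C.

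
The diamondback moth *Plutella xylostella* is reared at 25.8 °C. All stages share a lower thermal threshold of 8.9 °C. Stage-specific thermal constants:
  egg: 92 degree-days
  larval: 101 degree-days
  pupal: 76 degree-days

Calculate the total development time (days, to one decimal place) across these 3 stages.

15.9 days

Daily accumulation at 25.8 °C = 25.8 − 8.9 = 16.9 DD/day.
Total K = 92 + 101 + 76 = 269 DD.
Total duration = 269 / 16.9 = 15.917 ≈ 15.9 days.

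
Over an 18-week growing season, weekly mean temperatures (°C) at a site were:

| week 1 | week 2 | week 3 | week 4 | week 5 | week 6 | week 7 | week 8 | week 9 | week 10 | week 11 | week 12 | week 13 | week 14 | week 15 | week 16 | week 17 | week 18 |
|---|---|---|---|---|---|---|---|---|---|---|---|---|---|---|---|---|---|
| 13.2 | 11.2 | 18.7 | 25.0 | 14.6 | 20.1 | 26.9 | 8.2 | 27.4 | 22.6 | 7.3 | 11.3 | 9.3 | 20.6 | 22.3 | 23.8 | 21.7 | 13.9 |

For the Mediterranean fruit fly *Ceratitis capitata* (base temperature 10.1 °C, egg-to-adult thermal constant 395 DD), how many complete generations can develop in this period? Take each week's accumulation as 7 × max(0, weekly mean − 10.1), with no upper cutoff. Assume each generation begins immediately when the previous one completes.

2 generations

Weekly DD (7 × max(0, T̄ − 10.1)): 21.7, 7.7, 60.2, 104.3, 31.5, 70.0, 117.6, 0.0, 121.1, 87.5, 0.0, 8.4, 0.0, 73.5, 85.4, 95.9, 81.2, 26.6.
Season total = 992.6 DD.
Complete generations = ⌊992.6 / 395⌋ = 2.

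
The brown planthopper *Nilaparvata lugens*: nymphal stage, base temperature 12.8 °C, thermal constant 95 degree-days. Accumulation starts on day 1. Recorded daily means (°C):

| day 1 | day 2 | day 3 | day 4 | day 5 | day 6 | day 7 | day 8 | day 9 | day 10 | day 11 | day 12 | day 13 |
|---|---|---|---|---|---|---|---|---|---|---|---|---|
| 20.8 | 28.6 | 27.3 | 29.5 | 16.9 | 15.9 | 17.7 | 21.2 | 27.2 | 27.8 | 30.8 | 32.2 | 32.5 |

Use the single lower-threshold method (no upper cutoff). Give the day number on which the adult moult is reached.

Daily DD above 12.8 °C: 8.0, 15.8, 14.5, 16.7, 4.1, 3.1, 4.9, 8.4, 14.4, 15.0, 18.0, 19.4, 19.7.
Cumulative: 8.0, 23.8, 38.3, 55.0, 59.1, 62.2, 67.1, 75.5, 89.9, 104.9, 122.9, 142.3, 162.0.
The total first reaches 95 DD on day 10.

day 10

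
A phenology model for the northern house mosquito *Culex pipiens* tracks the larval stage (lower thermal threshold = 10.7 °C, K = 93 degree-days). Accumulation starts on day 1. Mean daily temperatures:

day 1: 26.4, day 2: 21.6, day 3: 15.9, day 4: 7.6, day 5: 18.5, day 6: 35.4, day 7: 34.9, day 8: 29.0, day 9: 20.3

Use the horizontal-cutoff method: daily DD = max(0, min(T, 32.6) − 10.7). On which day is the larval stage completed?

day 8

Daily DD above 10.7 °C (capped at 21.9): 15.7, 10.9, 5.2, 0.0, 7.8, 21.9, 21.9, 18.3, 9.6.
Cumulative: 15.7, 26.6, 31.8, 31.8, 39.6, 61.5, 83.4, 101.7, 111.3.
The total first reaches 93 DD on day 8.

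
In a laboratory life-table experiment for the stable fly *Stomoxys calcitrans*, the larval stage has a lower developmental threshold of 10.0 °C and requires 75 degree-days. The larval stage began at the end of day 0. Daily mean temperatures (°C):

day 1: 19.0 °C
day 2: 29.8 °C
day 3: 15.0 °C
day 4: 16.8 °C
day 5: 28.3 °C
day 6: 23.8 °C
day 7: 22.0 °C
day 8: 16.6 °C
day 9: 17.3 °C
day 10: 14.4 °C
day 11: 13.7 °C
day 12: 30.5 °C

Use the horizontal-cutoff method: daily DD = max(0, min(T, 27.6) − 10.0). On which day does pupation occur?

Daily DD above 10.0 °C (capped at 17.6): 9.0, 17.6, 5.0, 6.8, 17.6, 13.8, 12.0, 6.6, 7.3, 4.4, 3.7, 17.6.
Cumulative: 9.0, 26.6, 31.6, 38.4, 56.0, 69.8, 81.8, 88.4, 95.7, 100.1, 103.8, 121.4.
The total first reaches 75 DD on day 7.

day 7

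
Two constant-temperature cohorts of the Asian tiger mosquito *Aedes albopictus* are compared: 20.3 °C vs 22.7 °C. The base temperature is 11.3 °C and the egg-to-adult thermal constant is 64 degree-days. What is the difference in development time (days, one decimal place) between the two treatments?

At 20.3 °C: 64 / (20.3 − 11.3) = 64 / 9.0 = 7.111 d.
At 22.7 °C: 64 / (22.7 − 11.3) = 64 / 11.4 = 5.614 d.
Difference = |7.111 − 5.614| = 1.497 ≈ 1.5 days.

1.5 days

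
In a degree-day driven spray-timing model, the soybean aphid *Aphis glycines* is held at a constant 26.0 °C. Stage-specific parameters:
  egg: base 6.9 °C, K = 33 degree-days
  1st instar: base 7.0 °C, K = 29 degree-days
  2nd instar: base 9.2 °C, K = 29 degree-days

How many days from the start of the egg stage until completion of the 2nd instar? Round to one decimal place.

5.0 days

egg: 33 / (26.0 − 6.9) = 33 / 19.1 = 1.728 d.
1st instar: 29 / (26.0 − 7.0) = 29 / 19.0 = 1.526 d.
2nd instar: 29 / (26.0 − 9.2) = 29 / 16.8 = 1.726 d.
Sum = 4.980 ≈ 5.0 days.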